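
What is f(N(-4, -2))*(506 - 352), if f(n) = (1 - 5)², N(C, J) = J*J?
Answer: 2464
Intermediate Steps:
N(C, J) = J²
f(n) = 16 (f(n) = (-4)² = 16)
f(N(-4, -2))*(506 - 352) = 16*(506 - 352) = 16*154 = 2464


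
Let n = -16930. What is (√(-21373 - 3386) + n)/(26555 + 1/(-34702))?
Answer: -587504860/921511609 + 104106*I*√2751/921511609 ≈ -0.63754 + 0.0059254*I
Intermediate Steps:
(√(-21373 - 3386) + n)/(26555 + 1/(-34702)) = (√(-21373 - 3386) - 16930)/(26555 + 1/(-34702)) = (√(-24759) - 16930)/(26555 - 1/34702) = (3*I*√2751 - 16930)/(921511609/34702) = (-16930 + 3*I*√2751)*(34702/921511609) = -587504860/921511609 + 104106*I*√2751/921511609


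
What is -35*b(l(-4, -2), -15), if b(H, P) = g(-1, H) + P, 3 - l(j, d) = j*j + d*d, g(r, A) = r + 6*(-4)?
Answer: 1400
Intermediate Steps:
g(r, A) = -24 + r (g(r, A) = r - 24 = -24 + r)
l(j, d) = 3 - d² - j² (l(j, d) = 3 - (j*j + d*d) = 3 - (j² + d²) = 3 - (d² + j²) = 3 + (-d² - j²) = 3 - d² - j²)
b(H, P) = -25 + P (b(H, P) = (-24 - 1) + P = -25 + P)
-35*b(l(-4, -2), -15) = -35*(-25 - 15) = -35*(-40) = -1*(-1400) = 1400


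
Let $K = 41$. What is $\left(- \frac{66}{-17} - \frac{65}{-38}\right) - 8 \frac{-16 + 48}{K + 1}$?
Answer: $- \frac{6815}{13566} \approx -0.50236$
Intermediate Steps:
$\left(- \frac{66}{-17} - \frac{65}{-38}\right) - 8 \frac{-16 + 48}{K + 1} = \left(- \frac{66}{-17} - \frac{65}{-38}\right) - 8 \frac{-16 + 48}{41 + 1} = \left(\left(-66\right) \left(- \frac{1}{17}\right) - - \frac{65}{38}\right) - 8 \cdot \frac{32}{42} = \left(\frac{66}{17} + \frac{65}{38}\right) - 8 \cdot 32 \cdot \frac{1}{42} = \frac{3613}{646} - \frac{128}{21} = - \frac{6815}{13566}$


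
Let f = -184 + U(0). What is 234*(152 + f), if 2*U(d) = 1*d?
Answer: -7488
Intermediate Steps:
U(d) = d/2 (U(d) = (1*d)/2 = d/2)
f = -184 (f = -184 + (½)*0 = -184 + 0 = -184)
234*(152 + f) = 234*(152 - 184) = 234*(-32) = -7488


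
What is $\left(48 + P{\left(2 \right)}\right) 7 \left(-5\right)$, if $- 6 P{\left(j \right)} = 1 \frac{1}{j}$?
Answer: $- \frac{20125}{12} \approx -1677.1$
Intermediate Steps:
$P{\left(j \right)} = - \frac{1}{6 j}$ ($P{\left(j \right)} = - \frac{1 \frac{1}{j}}{6} = - \frac{1}{6 j}$)
$\left(48 + P{\left(2 \right)}\right) 7 \left(-5\right) = \left(48 - \frac{1}{6 \cdot 2}\right) 7 \left(-5\right) = \left(48 - \frac{1}{12}\right) \left(-35\right) = \frac{575}{12} \left(-35\right) = - \frac{20125}{12}$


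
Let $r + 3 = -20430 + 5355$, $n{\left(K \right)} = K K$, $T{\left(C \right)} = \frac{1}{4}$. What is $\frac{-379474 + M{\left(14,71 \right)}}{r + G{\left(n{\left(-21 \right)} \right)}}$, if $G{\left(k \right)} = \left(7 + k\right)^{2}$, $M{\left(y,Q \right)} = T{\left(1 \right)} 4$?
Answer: $- \frac{379473}{185626} \approx -2.0443$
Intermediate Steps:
$T{\left(C \right)} = \frac{1}{4}$
$M{\left(y,Q \right)} = 1$ ($M{\left(y,Q \right)} = \frac{1}{4} \cdot 4 = 1$)
$n{\left(K \right)} = K^{2}$
$r = -15078$ ($r = -3 + \left(-20430 + 5355\right) = -3 - 15075 = -15078$)
$\frac{-379474 + M{\left(14,71 \right)}}{r + G{\left(n{\left(-21 \right)} \right)}} = \frac{-379474 + 1}{-15078 + \left(7 + \left(-21\right)^{2}\right)^{2}} = - \frac{379473}{-15078 + \left(7 + 441\right)^{2}} = - \frac{379473}{-15078 + 448^{2}} = - \frac{379473}{-15078 + 200704} = - \frac{379473}{185626}$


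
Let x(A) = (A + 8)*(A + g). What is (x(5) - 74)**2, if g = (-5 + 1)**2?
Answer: 39601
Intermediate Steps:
g = 16 (g = (-4)**2 = 16)
x(A) = (8 + A)*(16 + A) (x(A) = (A + 8)*(A + 16) = (8 + A)*(16 + A))
(x(5) - 74)**2 = ((128 + 5**2 + 24*5) - 74)**2 = ((128 + 25 + 120) - 74)**2 = (273 - 74)**2 = 199**2 = 39601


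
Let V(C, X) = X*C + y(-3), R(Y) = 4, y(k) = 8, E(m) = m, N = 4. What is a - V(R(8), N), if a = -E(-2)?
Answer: -22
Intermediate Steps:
a = 2 (a = -1*(-2) = 2)
V(C, X) = 8 + C*X (V(C, X) = X*C + 8 = C*X + 8 = 8 + C*X)
a - V(R(8), N) = 2 - (8 + 4*4) = 2 - (8 + 16) = 2 - 1*24 = 2 - 24 = -22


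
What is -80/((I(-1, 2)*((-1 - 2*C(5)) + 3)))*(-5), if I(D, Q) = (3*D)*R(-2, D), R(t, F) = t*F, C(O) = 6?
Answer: 20/3 ≈ 6.6667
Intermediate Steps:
R(t, F) = F*t
I(D, Q) = -6*D² (I(D, Q) = (3*D)*(D*(-2)) = (3*D)*(-2*D) = -6*D²)
-80/((I(-1, 2)*((-1 - 2*C(5)) + 3)))*(-5) = -80/(((-6*(-1)²)*((-1 - 2*6) + 3)))*(-5) = -80/(((-6*1)*((-1 - 12) + 3)))*(-5) = -80/((-6*(-13 + 3)))*(-5) = -80/((-6*(-10)))*(-5) = -80/60*(-5) = -80*(1/60)*(-5) = -4*(-5)/3 = -1*(-20/3) = 20/3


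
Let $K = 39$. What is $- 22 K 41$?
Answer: $-35178$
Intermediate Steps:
$- 22 K 41 = \left(-22\right) 39 \cdot 41 = \left(-858\right) 41 = -35178$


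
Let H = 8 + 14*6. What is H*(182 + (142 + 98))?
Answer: 38824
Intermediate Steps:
H = 92 (H = 8 + 84 = 92)
H*(182 + (142 + 98)) = 92*(182 + (142 + 98)) = 92*(182 + 240) = 92*422 = 38824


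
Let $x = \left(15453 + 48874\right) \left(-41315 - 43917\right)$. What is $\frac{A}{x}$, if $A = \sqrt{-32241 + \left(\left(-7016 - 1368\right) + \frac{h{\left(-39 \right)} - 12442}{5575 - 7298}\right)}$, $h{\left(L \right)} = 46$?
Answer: $- \frac{i \sqrt{120583257317}}{9446724602672} \approx - 3.6759 \cdot 10^{-8} i$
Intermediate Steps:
$x = -5482718864$ ($x = 64327 \left(-85232\right) = -5482718864$)
$A = \frac{i \sqrt{120583257317}}{1723}$ ($A = \sqrt{-32241 + \left(\left(-7016 - 1368\right) + \frac{46 - 12442}{5575 - 7298}\right)} = \sqrt{-32241 - \left(8384 + \frac{12396}{-1723}\right)} = \sqrt{-32241 - \frac{14433236}{1723}} = \sqrt{- \frac{69984479}{1723}} = \frac{i \sqrt{120583257317}}{1723} \approx 201.54 i$)
$\frac{A}{x} = \frac{\frac{1}{1723} i \sqrt{120583257317}}{-5482718864} = \frac{i \sqrt{120583257317}}{1723} \left(- \frac{1}{5482718864}\right) = - \frac{i \sqrt{120583257317}}{9446724602672}$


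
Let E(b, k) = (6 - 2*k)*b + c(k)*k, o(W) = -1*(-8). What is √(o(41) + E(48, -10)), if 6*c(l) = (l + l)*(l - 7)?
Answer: 2*√1551/3 ≈ 26.255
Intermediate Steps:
o(W) = 8
c(l) = l*(-7 + l)/3 (c(l) = ((l + l)*(l - 7))/6 = ((2*l)*(-7 + l))/6 = (2*l*(-7 + l))/6 = l*(-7 + l)/3)
E(b, k) = b*(6 - 2*k) + k²*(-7 + k)/3 (E(b, k) = (6 - 2*k)*b + (k*(-7 + k)/3)*k = b*(6 - 2*k) + k²*(-7 + k)/3)
√(o(41) + E(48, -10)) = √(8 + (6*48 - 2*48*(-10) + (⅓)*(-10)²*(-7 - 10))) = √(8 + (288 + 960 + (⅓)*100*(-17))) = √(8 + (288 + 960 - 1700/3)) = √(8 + 2044/3) = √(2068/3) = 2*√1551/3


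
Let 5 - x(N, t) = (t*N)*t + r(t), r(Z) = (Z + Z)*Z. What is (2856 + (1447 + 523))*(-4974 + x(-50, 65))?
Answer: 954732406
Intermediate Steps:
r(Z) = 2*Z**2 (r(Z) = (2*Z)*Z = 2*Z**2)
x(N, t) = 5 - 2*t**2 - N*t**2 (x(N, t) = 5 - ((t*N)*t + 2*t**2) = 5 - ((N*t)*t + 2*t**2) = 5 - (N*t**2 + 2*t**2) = 5 - (2*t**2 + N*t**2) = 5 + (-2*t**2 - N*t**2) = 5 - 2*t**2 - N*t**2)
(2856 + (1447 + 523))*(-4974 + x(-50, 65)) = (2856 + (1447 + 523))*(-4974 + (5 - 2*65**2 - 1*(-50)*65**2)) = (2856 + 1970)*(-4974 + (5 - 2*4225 - 1*(-50)*4225)) = 4826*(-4974 + (5 - 8450 + 211250)) = 4826*(-4974 + 202805) = 4826*197831 = 954732406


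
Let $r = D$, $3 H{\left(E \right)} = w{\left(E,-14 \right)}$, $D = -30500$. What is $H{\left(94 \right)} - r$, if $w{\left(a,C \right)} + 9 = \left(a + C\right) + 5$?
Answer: $\frac{91576}{3} \approx 30525.0$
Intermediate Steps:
$w{\left(a,C \right)} = -4 + C + a$ ($w{\left(a,C \right)} = -9 + \left(\left(a + C\right) + 5\right) = -9 + \left(\left(C + a\right) + 5\right) = -9 + \left(5 + C + a\right) = -4 + C + a$)
$H{\left(E \right)} = -6 + \frac{E}{3}$ ($H{\left(E \right)} = \frac{-4 - 14 + E}{3} = \frac{-18 + E}{3} = -6 + \frac{E}{3}$)
$r = -30500$
$H{\left(94 \right)} - r = \left(-6 + \frac{1}{3} \cdot 94\right) - -30500 = \left(-6 + \frac{94}{3}\right) + 30500 = \frac{76}{3} + 30500 = \frac{91576}{3}$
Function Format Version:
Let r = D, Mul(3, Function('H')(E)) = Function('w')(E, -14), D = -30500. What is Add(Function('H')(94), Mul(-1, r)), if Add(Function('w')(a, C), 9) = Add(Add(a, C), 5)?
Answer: Rational(91576, 3) ≈ 30525.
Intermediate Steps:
Function('w')(a, C) = Add(-4, C, a) (Function('w')(a, C) = Add(-9, Add(Add(a, C), 5)) = Add(-9, Add(Add(C, a), 5)) = Add(-9, Add(5, C, a)) = Add(-4, C, a))
Function('H')(E) = Add(-6, Mul(Rational(1, 3), E)) (Function('H')(E) = Mul(Rational(1, 3), Add(-4, -14, E)) = Mul(Rational(1, 3), Add(-18, E)) = Add(-6, Mul(Rational(1, 3), E)))
r = -30500
Add(Function('H')(94), Mul(-1, r)) = Add(Add(-6, Mul(Rational(1, 3), 94)), Mul(-1, -30500)) = Add(Add(-6, Rational(94, 3)), 30500) = Add(Rational(76, 3), 30500) = Rational(91576, 3)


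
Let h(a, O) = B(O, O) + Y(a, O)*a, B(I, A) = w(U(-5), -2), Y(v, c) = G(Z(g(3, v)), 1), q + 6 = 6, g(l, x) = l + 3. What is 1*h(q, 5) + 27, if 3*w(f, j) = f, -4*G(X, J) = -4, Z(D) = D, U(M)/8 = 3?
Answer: 35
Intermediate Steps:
U(M) = 24 (U(M) = 8*3 = 24)
g(l, x) = 3 + l
G(X, J) = 1 (G(X, J) = -¼*(-4) = 1)
w(f, j) = f/3
q = 0 (q = -6 + 6 = 0)
Y(v, c) = 1
B(I, A) = 8 (B(I, A) = (⅓)*24 = 8)
h(a, O) = 8 + a (h(a, O) = 8 + 1*a = 8 + a)
1*h(q, 5) + 27 = 1*(8 + 0) + 27 = 1*8 + 27 = 8 + 27 = 35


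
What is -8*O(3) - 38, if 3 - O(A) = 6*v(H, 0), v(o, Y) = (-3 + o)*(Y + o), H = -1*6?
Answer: 2530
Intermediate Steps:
H = -6
O(A) = -321 (O(A) = 3 - 6*((-6)**2 - 3*0 - 3*(-6) + 0*(-6)) = 3 - 6*(36 + 0 + 18 + 0) = 3 - 6*54 = 3 - 1*324 = 3 - 324 = -321)
-8*O(3) - 38 = -8*(-321) - 38 = 2568 - 38 = 2530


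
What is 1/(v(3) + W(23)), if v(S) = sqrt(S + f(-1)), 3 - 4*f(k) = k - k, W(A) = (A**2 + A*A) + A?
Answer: 4324/4674229 - 2*sqrt(15)/4674229 ≈ 0.00092342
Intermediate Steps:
W(A) = A + 2*A**2 (W(A) = (A**2 + A**2) + A = 2*A**2 + A = A + 2*A**2)
f(k) = 3/4 (f(k) = 3/4 - (k - k)/4 = 3/4 - 1/4*0 = 3/4 + 0 = 3/4)
v(S) = sqrt(3/4 + S) (v(S) = sqrt(S + 3/4) = sqrt(3/4 + S))
1/(v(3) + W(23)) = 1/(sqrt(3 + 4*3)/2 + 23*(1 + 2*23)) = 1/(sqrt(3 + 12)/2 + 23*(1 + 46)) = 1/(sqrt(15)/2 + 23*47) = 1/(sqrt(15)/2 + 1081) = 1/(1081 + sqrt(15)/2)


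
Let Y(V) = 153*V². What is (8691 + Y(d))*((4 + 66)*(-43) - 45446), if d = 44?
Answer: -14774185944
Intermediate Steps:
(8691 + Y(d))*((4 + 66)*(-43) - 45446) = (8691 + 153*44²)*((4 + 66)*(-43) - 45446) = (8691 + 153*1936)*(70*(-43) - 45446) = (8691 + 296208)*(-3010 - 45446) = 304899*(-48456) = -14774185944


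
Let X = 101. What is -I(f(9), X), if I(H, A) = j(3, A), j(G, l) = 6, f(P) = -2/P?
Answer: -6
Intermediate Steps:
I(H, A) = 6
-I(f(9), X) = -1*6 = -6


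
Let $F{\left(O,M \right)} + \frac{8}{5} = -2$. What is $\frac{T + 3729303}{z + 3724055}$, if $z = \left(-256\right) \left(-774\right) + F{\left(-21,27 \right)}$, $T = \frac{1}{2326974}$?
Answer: $\frac{43389955595615}{45634233593598} \approx 0.95082$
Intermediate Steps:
$T = \frac{1}{2326974} \approx 4.2974 \cdot 10^{-7}$
$F{\left(O,M \right)} = - \frac{18}{5}$ ($F{\left(O,M \right)} = - \frac{8}{5} - 2 = - \frac{18}{5}$)
$z = \frac{990702}{5}$ ($z = \left(-256\right) \left(-774\right) - \frac{18}{5} = 198144 - \frac{18}{5} = \frac{990702}{5} \approx 1.9814 \cdot 10^{5}$)
$\frac{T + 3729303}{z + 3724055} = \frac{\frac{1}{2326974} + 3729303}{\frac{990702}{5} + 3724055} = \frac{8677991119123}{2326974 \cdot \frac{19610977}{5}} = \frac{8677991119123}{2326974} \cdot \frac{5}{19610977} = \frac{43389955595615}{45634233593598}$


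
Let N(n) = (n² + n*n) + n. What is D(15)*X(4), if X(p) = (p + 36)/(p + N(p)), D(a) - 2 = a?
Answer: 17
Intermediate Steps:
N(n) = n + 2*n² (N(n) = (n² + n²) + n = 2*n² + n = n + 2*n²)
D(a) = 2 + a
X(p) = (36 + p)/(p + p*(1 + 2*p)) (X(p) = (p + 36)/(p + p*(1 + 2*p)) = (36 + p)/(p + p*(1 + 2*p)))
D(15)*X(4) = (2 + 15)*((½)*(36 + 4)/(4*(1 + 4))) = 17*((½)*(¼)*40/5) = 17*((½)*(¼)*(⅕)*40) = 17*1 = 17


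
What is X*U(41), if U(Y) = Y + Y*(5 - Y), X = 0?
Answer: 0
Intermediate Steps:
X*U(41) = 0*(41*(6 - 1*41)) = 0*(41*(6 - 41)) = 0*(41*(-35)) = 0*(-1435) = 0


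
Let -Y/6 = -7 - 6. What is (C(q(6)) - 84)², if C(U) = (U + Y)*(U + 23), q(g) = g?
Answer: 5531904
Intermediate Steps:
Y = 78 (Y = -6*(-7 - 6) = -6*(-13) = 78)
C(U) = (23 + U)*(78 + U) (C(U) = (U + 78)*(U + 23) = (78 + U)*(23 + U) = (23 + U)*(78 + U))
(C(q(6)) - 84)² = ((1794 + 6² + 101*6) - 84)² = ((1794 + 36 + 606) - 84)² = (2436 - 84)² = 2352² = 5531904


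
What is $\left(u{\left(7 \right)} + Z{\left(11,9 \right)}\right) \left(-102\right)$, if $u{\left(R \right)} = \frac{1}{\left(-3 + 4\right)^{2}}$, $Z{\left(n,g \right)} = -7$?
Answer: $612$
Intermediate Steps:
$u{\left(R \right)} = 1$ ($u{\left(R \right)} = \frac{1}{1^{2}} = 1^{-1} = 1$)
$\left(u{\left(7 \right)} + Z{\left(11,9 \right)}\right) \left(-102\right) = \left(1 - 7\right) \left(-102\right) = \left(-6\right) \left(-102\right) = 612$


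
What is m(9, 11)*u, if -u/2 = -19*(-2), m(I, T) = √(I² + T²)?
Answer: -76*√202 ≈ -1080.2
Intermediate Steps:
u = -76 (u = -(-38)*(-2) = -2*38 = -76)
m(9, 11)*u = √(9² + 11²)*(-76) = √(81 + 121)*(-76) = √202*(-76) = -76*√202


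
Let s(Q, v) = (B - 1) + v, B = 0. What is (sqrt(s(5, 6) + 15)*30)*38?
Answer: 2280*sqrt(5) ≈ 5098.2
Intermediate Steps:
s(Q, v) = -1 + v (s(Q, v) = (0 - 1) + v = -1 + v)
(sqrt(s(5, 6) + 15)*30)*38 = (sqrt((-1 + 6) + 15)*30)*38 = (sqrt(5 + 15)*30)*38 = (sqrt(20)*30)*38 = ((2*sqrt(5))*30)*38 = (60*sqrt(5))*38 = 2280*sqrt(5)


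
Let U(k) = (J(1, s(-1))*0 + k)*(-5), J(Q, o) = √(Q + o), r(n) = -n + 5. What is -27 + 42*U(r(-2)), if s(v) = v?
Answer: -1497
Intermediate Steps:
r(n) = 5 - n
U(k) = -5*k (U(k) = (√(1 - 1)*0 + k)*(-5) = (√0*0 + k)*(-5) = (0*0 + k)*(-5) = (0 + k)*(-5) = k*(-5) = -5*k)
-27 + 42*U(r(-2)) = -27 + 42*(-5*(5 - 1*(-2))) = -27 + 42*(-5*(5 + 2)) = -27 + 42*(-5*7) = -27 + 42*(-35) = -27 - 1470 = -1497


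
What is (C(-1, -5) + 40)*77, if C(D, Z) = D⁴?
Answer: 3157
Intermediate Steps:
(C(-1, -5) + 40)*77 = ((-1)⁴ + 40)*77 = (1 + 40)*77 = 41*77 = 3157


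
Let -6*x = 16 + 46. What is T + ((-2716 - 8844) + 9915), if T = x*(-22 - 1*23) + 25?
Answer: -1155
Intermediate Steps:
x = -31/3 (x = -(16 + 46)/6 = -⅙*62 = -31/3 ≈ -10.333)
T = 490 (T = -31*(-22 - 1*23)/3 + 25 = -31*(-22 - 23)/3 + 25 = -31/3*(-45) + 25 = 465 + 25 = 490)
T + ((-2716 - 8844) + 9915) = 490 + ((-2716 - 8844) + 9915) = 490 + (-11560 + 9915) = 490 - 1645 = -1155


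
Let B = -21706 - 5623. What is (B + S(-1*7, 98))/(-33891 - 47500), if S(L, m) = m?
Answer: 27231/81391 ≈ 0.33457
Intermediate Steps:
B = -27329
(B + S(-1*7, 98))/(-33891 - 47500) = (-27329 + 98)/(-33891 - 47500) = -27231/(-81391) = -27231*(-1/81391) = 27231/81391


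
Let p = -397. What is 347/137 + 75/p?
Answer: 127484/54389 ≈ 2.3439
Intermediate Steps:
347/137 + 75/p = 347/137 + 75/(-397) = 347*(1/137) + 75*(-1/397) = 347/137 - 75/397 = 127484/54389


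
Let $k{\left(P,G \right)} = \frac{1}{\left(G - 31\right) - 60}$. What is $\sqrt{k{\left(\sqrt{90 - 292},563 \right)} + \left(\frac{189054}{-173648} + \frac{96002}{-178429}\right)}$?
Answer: $\frac{i \sqrt{21207624724061568887542}}{114252906283} \approx 1.2746 i$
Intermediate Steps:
$k{\left(P,G \right)} = \frac{1}{-91 + G}$ ($k{\left(P,G \right)} = \frac{1}{\left(G - 31\right) - 60} = \frac{1}{\left(-31 + G\right) - 60} = \frac{1}{-91 + G}$)
$\sqrt{k{\left(\sqrt{90 - 292},563 \right)} + \left(\frac{189054}{-173648} + \frac{96002}{-178429}\right)} = \sqrt{\frac{1}{-91 + 563} + \left(\frac{189054}{-173648} + \frac{96002}{-178429}\right)} = \sqrt{\frac{1}{472} + \left(189054 \left(- \frac{1}{173648}\right) + 96002 \left(- \frac{1}{178429}\right)\right)} = \sqrt{\frac{1}{472} - \frac{25201635731}{15491919496}} = \sqrt{- \frac{185620002274}{114252906283}} = \frac{i \sqrt{21207624724061568887542}}{114252906283}$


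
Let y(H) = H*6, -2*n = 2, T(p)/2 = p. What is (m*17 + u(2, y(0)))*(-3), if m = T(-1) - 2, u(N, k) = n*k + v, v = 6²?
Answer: 96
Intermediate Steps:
T(p) = 2*p
v = 36
n = -1 (n = -½*2 = -1)
y(H) = 6*H
u(N, k) = 36 - k (u(N, k) = -k + 36 = 36 - k)
m = -4 (m = 2*(-1) - 2 = -2 - 2 = -4)
(m*17 + u(2, y(0)))*(-3) = (-4*17 + (36 - 6*0))*(-3) = (-68 + (36 - 1*0))*(-3) = (-68 + (36 + 0))*(-3) = (-68 + 36)*(-3) = -32*(-3) = 96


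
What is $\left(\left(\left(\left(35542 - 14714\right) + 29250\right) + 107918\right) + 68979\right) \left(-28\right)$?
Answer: $-6355300$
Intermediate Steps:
$\left(\left(\left(\left(35542 - 14714\right) + 29250\right) + 107918\right) + 68979\right) \left(-28\right) = \left(\left(\left(20828 + 29250\right) + 107918\right) + 68979\right) \left(-28\right) = \left(\left(50078 + 107918\right) + 68979\right) \left(-28\right) = \left(157996 + 68979\right) \left(-28\right) = 226975 \left(-28\right) = -6355300$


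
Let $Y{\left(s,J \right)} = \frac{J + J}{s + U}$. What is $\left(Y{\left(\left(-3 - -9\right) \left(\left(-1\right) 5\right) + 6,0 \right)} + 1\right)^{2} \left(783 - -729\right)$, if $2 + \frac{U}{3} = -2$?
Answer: $1512$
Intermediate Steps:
$U = -12$ ($U = -6 + 3 \left(-2\right) = -6 - 6 = -12$)
$Y{\left(s,J \right)} = \frac{2 J}{-12 + s}$ ($Y{\left(s,J \right)} = \frac{J + J}{s - 12} = \frac{2 J}{-12 + s}$)
$\left(Y{\left(\left(-3 - -9\right) \left(\left(-1\right) 5\right) + 6,0 \right)} + 1\right)^{2} \left(783 - -729\right) = \left(2 \cdot 0 \frac{1}{-12 + \left(\left(-3 - -9\right) \left(\left(-1\right) 5\right) + 6\right)} + 1\right)^{2} \left(783 - -729\right) = \left(2 \cdot 0 \frac{1}{-12 + \left(\left(-3 + 9\right) \left(-5\right) + 6\right)} + 1\right)^{2} \left(783 + 729\right) = \left(2 \cdot 0 \frac{1}{-12 + \left(6 \left(-5\right) + 6\right)} + 1\right)^{2} \cdot 1512 = \left(2 \cdot 0 \frac{1}{-12 + \left(-30 + 6\right)} + 1\right)^{2} \cdot 1512 = \left(2 \cdot 0 \frac{1}{-12 - 24} + 1\right)^{2} \cdot 1512 = \left(2 \cdot 0 \frac{1}{-36} + 1\right)^{2} \cdot 1512 = \left(2 \cdot 0 \left(- \frac{1}{36}\right) + 1\right)^{2} \cdot 1512 = \left(0 + 1\right)^{2} \cdot 1512 = 1^{2} \cdot 1512 = 1 \cdot 1512 = 1512$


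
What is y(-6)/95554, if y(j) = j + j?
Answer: -6/47777 ≈ -0.00012558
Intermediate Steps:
y(j) = 2*j
y(-6)/95554 = (2*(-6))/95554 = -12*1/95554 = -6/47777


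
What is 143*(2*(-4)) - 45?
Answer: -1189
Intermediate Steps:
143*(2*(-4)) - 45 = 143*(-8) - 45 = -1144 - 45 = -1189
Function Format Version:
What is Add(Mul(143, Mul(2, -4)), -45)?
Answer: -1189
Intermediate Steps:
Add(Mul(143, Mul(2, -4)), -45) = Add(Mul(143, -8), -45) = Add(-1144, -45) = -1189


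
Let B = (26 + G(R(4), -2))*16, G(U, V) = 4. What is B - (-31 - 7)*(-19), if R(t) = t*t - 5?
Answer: -242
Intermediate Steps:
R(t) = -5 + t² (R(t) = t² - 5 = -5 + t²)
B = 480 (B = (26 + 4)*16 = 30*16 = 480)
B - (-31 - 7)*(-19) = 480 - (-31 - 7)*(-19) = 480 - (-38)*(-19) = 480 - 1*722 = 480 - 722 = -242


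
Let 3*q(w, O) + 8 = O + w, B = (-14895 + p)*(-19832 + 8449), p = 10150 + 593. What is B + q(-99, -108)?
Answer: 141786433/3 ≈ 4.7262e+7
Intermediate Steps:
p = 10743
B = 47262216 (B = (-14895 + 10743)*(-19832 + 8449) = -4152*(-11383) = 47262216)
q(w, O) = -8/3 + O/3 + w/3 (q(w, O) = -8/3 + (O + w)/3 = -8/3 + (O/3 + w/3) = -8/3 + O/3 + w/3)
B + q(-99, -108) = 47262216 + (-8/3 + (1/3)*(-108) + (1/3)*(-99)) = 47262216 + (-8/3 - 36 - 33) = 47262216 - 215/3 = 141786433/3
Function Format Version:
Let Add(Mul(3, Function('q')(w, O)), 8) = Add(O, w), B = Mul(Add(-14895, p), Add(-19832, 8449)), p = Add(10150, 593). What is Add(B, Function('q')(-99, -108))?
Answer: Rational(141786433, 3) ≈ 4.7262e+7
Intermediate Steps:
p = 10743
B = 47262216 (B = Mul(Add(-14895, 10743), Add(-19832, 8449)) = Mul(-4152, -11383) = 47262216)
Function('q')(w, O) = Add(Rational(-8, 3), Mul(Rational(1, 3), O), Mul(Rational(1, 3), w)) (Function('q')(w, O) = Add(Rational(-8, 3), Mul(Rational(1, 3), Add(O, w))) = Add(Rational(-8, 3), Add(Mul(Rational(1, 3), O), Mul(Rational(1, 3), w))) = Add(Rational(-8, 3), Mul(Rational(1, 3), O), Mul(Rational(1, 3), w)))
Add(B, Function('q')(-99, -108)) = Add(47262216, Add(Rational(-8, 3), Mul(Rational(1, 3), -108), Mul(Rational(1, 3), -99))) = Add(47262216, Add(Rational(-8, 3), -36, -33)) = Add(47262216, Rational(-215, 3)) = Rational(141786433, 3)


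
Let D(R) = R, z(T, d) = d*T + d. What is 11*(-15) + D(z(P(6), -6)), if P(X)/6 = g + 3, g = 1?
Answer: -315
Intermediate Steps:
P(X) = 24 (P(X) = 6*(1 + 3) = 6*4 = 24)
z(T, d) = d + T*d (z(T, d) = T*d + d = d + T*d)
11*(-15) + D(z(P(6), -6)) = 11*(-15) - 6*(1 + 24) = -165 - 6*25 = -165 - 150 = -315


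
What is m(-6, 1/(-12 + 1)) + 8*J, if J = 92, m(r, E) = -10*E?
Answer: 8106/11 ≈ 736.91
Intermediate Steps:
m(-6, 1/(-12 + 1)) + 8*J = -10/(-12 + 1) + 8*92 = -10/(-11) + 736 = -10*(-1/11) + 736 = 10/11 + 736 = 8106/11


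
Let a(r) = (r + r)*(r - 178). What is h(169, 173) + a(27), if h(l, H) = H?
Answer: -7981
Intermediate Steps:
a(r) = 2*r*(-178 + r) (a(r) = (2*r)*(-178 + r) = 2*r*(-178 + r))
h(169, 173) + a(27) = 173 + 2*27*(-178 + 27) = 173 + 2*27*(-151) = 173 - 8154 = -7981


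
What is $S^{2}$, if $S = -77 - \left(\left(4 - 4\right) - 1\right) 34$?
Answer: $1849$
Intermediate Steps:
$S = -43$ ($S = -77 - \left(0 - 1\right) 34 = -77 - \left(-1\right) 34 = -77 - -34 = -77 + 34 = -43$)
$S^{2} = \left(-43\right)^{2} = 1849$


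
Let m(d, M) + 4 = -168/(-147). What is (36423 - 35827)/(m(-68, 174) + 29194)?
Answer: 2086/102169 ≈ 0.020417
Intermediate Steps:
m(d, M) = -20/7 (m(d, M) = -4 - 168/(-147) = -4 - 168*(-1/147) = -4 + 8/7 = -20/7)
(36423 - 35827)/(m(-68, 174) + 29194) = (36423 - 35827)/(-20/7 + 29194) = 596/(204338/7) = 596*(7/204338) = 2086/102169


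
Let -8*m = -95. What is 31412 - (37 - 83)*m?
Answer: 127833/4 ≈ 31958.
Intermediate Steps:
m = 95/8 (m = -⅛*(-95) = 95/8 ≈ 11.875)
31412 - (37 - 83)*m = 31412 - (37 - 83)*95/8 = 31412 - (-46)*95/8 = 31412 - 1*(-2185/4) = 31412 + 2185/4 = 127833/4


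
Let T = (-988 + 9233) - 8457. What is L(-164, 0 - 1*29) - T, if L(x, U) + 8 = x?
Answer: 40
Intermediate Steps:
L(x, U) = -8 + x
T = -212 (T = 8245 - 8457 = -212)
L(-164, 0 - 1*29) - T = (-8 - 164) - 1*(-212) = -172 + 212 = 40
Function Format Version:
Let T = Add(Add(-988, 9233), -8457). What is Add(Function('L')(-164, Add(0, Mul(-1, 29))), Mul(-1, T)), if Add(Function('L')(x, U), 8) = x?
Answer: 40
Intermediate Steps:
Function('L')(x, U) = Add(-8, x)
T = -212 (T = Add(8245, -8457) = -212)
Add(Function('L')(-164, Add(0, Mul(-1, 29))), Mul(-1, T)) = Add(Add(-8, -164), Mul(-1, -212)) = Add(-172, 212) = 40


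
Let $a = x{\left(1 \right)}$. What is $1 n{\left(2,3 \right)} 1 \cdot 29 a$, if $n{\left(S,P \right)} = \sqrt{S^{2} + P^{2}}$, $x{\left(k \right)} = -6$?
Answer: $- 174 \sqrt{13} \approx -627.37$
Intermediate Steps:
$a = -6$
$n{\left(S,P \right)} = \sqrt{P^{2} + S^{2}}$
$1 n{\left(2,3 \right)} 1 \cdot 29 a = 1 \sqrt{3^{2} + 2^{2}} \cdot 1 \cdot 29 \left(-6\right) = 1 \sqrt{9 + 4} \cdot 1 \cdot 29 \left(-6\right) = 1 \sqrt{13} \cdot 1 \cdot 29 \left(-6\right) = \sqrt{13} \cdot 1 \cdot 29 \left(-6\right) = \sqrt{13} \cdot 29 \left(-6\right) = 29 \sqrt{13} \left(-6\right) = - 174 \sqrt{13}$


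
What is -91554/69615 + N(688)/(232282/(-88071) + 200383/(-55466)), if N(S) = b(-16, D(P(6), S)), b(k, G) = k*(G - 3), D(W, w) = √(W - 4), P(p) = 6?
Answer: -1274562859841126/141697548251805 + 78159137376*√2/30531684605 ≈ -5.3747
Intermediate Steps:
D(W, w) = √(-4 + W)
b(k, G) = k*(-3 + G)
N(S) = 48 - 16*√2 (N(S) = -16*(-3 + √(-4 + 6)) = -16*(-3 + √2) = 48 - 16*√2)
-91554/69615 + N(688)/(232282/(-88071) + 200383/(-55466)) = -91554/69615 + (48 - 16*√2)/(232282/(-88071) + 200383/(-55466)) = -91554*1/69615 + (48 - 16*√2)/(232282*(-1/88071) + 200383*(-1/55466)) = -30518/23205 + (48 - 16*√2)/(-232282/88071 - 200383/55466) = -30518/23205 + (48 - 16*√2)/(-30531684605/4884946086) = -30518/23205 + (48 - 16*√2)*(-4884946086/30531684605) = -30518/23205 + (-234477412128/30531684605 + 78159137376*√2/30531684605) = -1274562859841126/141697548251805 + 78159137376*√2/30531684605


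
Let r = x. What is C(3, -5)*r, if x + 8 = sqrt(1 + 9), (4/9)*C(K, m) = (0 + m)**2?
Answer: -450 + 225*sqrt(10)/4 ≈ -272.12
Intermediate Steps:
C(K, m) = 9*m**2/4 (C(K, m) = 9*(0 + m)**2/4 = 9*m**2/4)
x = -8 + sqrt(10) (x = -8 + sqrt(1 + 9) = -8 + sqrt(10) ≈ -4.8377)
r = -8 + sqrt(10) ≈ -4.8377
C(3, -5)*r = ((9/4)*(-5)**2)*(-8 + sqrt(10)) = ((9/4)*25)*(-8 + sqrt(10)) = 225*(-8 + sqrt(10))/4 = -450 + 225*sqrt(10)/4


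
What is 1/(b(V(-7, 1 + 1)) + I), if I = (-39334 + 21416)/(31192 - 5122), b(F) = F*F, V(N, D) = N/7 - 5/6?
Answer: 156420/418237 ≈ 0.37400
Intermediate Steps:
V(N, D) = -⅚ + N/7 (V(N, D) = N*(⅐) - 5*⅙ = N/7 - ⅚ = -⅚ + N/7)
b(F) = F²
I = -8959/13035 (I = -17918/26070 = -17918*1/26070 = -8959/13035 ≈ -0.68730)
1/(b(V(-7, 1 + 1)) + I) = 1/((-⅚ + (⅐)*(-7))² - 8959/13035) = 1/((-⅚ - 1)² - 8959/13035) = 1/((-11/6)² - 8959/13035) = 1/(121/36 - 8959/13035) = 1/(418237/156420) = 156420/418237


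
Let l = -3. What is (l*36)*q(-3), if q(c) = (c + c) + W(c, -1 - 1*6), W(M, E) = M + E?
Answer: 1728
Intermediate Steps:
W(M, E) = E + M
q(c) = -7 + 3*c (q(c) = (c + c) + ((-1 - 1*6) + c) = 2*c + ((-1 - 6) + c) = 2*c + (-7 + c) = -7 + 3*c)
(l*36)*q(-3) = (-3*36)*(-7 + 3*(-3)) = -108*(-7 - 9) = -108*(-16) = 1728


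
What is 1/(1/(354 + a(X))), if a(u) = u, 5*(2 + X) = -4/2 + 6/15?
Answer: 8792/25 ≈ 351.68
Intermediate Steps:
X = -58/25 (X = -2 + (-4/2 + 6/15)/5 = -2 + (-4*½ + 6*(1/15))/5 = -2 + (-2 + ⅖)/5 = -2 + (⅕)*(-8/5) = -2 - 8/25 = -58/25 ≈ -2.3200)
1/(1/(354 + a(X))) = 1/(1/(354 - 58/25)) = 1/(1/(8792/25)) = 1/(25/8792) = 8792/25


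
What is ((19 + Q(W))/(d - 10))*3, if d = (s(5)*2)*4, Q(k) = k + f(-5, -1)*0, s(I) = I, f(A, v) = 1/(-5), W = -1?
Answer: 9/5 ≈ 1.8000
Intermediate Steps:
f(A, v) = -⅕
Q(k) = k (Q(k) = k - ⅕*0 = k + 0 = k)
d = 40 (d = (5*2)*4 = 10*4 = 40)
((19 + Q(W))/(d - 10))*3 = ((19 - 1)/(40 - 10))*3 = (18/30)*3 = (18*(1/30))*3 = (⅗)*3 = 9/5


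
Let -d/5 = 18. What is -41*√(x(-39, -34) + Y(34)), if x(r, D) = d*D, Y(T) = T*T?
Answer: -82*√1054 ≈ -2662.2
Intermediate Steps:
d = -90 (d = -5*18 = -90)
Y(T) = T²
x(r, D) = -90*D
-41*√(x(-39, -34) + Y(34)) = -41*√(-90*(-34) + 34²) = -41*√(3060 + 1156) = -82*√1054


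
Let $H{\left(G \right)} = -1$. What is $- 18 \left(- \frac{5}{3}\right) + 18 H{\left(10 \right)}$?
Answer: $12$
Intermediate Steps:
$- 18 \left(- \frac{5}{3}\right) + 18 H{\left(10 \right)} = - 18 \left(- \frac{5}{3}\right) + 18 \left(-1\right) = - 18 \left(\left(-5\right) \frac{1}{3}\right) - 18 = \left(-18\right) \left(- \frac{5}{3}\right) - 18 = 30 - 18 = 12$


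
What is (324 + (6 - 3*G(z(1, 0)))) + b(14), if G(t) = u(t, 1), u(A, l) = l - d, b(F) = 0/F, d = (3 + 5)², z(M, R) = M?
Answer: 519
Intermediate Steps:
d = 64 (d = 8² = 64)
b(F) = 0
u(A, l) = -64 + l (u(A, l) = l - 1*64 = l - 64 = -64 + l)
G(t) = -63 (G(t) = -64 + 1 = -63)
(324 + (6 - 3*G(z(1, 0)))) + b(14) = (324 + (6 - 3*(-63))) + 0 = (324 + (6 + 189)) + 0 = (324 + 195) + 0 = 519 + 0 = 519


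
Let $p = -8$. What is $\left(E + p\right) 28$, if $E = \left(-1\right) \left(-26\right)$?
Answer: $504$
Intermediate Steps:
$E = 26$
$\left(E + p\right) 28 = \left(26 - 8\right) 28 = 18 \cdot 28 = 504$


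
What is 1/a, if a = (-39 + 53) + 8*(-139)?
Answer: -1/1098 ≈ -0.00091075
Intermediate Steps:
a = -1098 (a = 14 - 1112 = -1098)
1/a = 1/(-1098) = -1/1098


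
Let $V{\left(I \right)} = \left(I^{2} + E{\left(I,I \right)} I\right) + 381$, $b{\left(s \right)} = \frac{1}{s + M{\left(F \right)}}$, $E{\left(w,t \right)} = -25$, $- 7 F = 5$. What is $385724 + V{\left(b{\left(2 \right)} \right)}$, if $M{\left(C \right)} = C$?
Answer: $\frac{31272979}{81} \approx 3.8609 \cdot 10^{5}$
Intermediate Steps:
$F = - \frac{5}{7}$ ($F = \left(- \frac{1}{7}\right) 5 = - \frac{5}{7} \approx -0.71429$)
$b{\left(s \right)} = \frac{1}{- \frac{5}{7} + s}$ ($b{\left(s \right)} = \frac{1}{s - \frac{5}{7}} = \frac{1}{- \frac{5}{7} + s}$)
$V{\left(I \right)} = 381 + I^{2} - 25 I$ ($V{\left(I \right)} = \left(I^{2} - 25 I\right) + 381 = 381 + I^{2} - 25 I$)
$385724 + V{\left(b{\left(2 \right)} \right)} = 385724 + \left(381 + \left(\frac{7}{-5 + 7 \cdot 2}\right)^{2} - 25 \frac{7}{-5 + 7 \cdot 2}\right) = 385724 + \left(381 + \left(\frac{7}{-5 + 14}\right)^{2} - 25 \frac{7}{-5 + 14}\right) = 385724 + \left(381 + \left(\frac{7}{9}\right)^{2} - 25 \cdot \frac{7}{9}\right) = 385724 + \left(381 + \left(7 \cdot \frac{1}{9}\right)^{2} - 25 \cdot 7 \cdot \frac{1}{9}\right) = 385724 + \left(381 + \left(\frac{7}{9}\right)^{2} - \frac{175}{9}\right) = 385724 + \left(381 + \frac{49}{81} - \frac{175}{9}\right) = 385724 + \frac{29335}{81} = \frac{31272979}{81}$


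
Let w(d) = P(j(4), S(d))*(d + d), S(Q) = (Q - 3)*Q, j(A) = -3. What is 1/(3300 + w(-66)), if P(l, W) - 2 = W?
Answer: -1/598092 ≈ -1.6720e-6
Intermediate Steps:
S(Q) = Q*(-3 + Q) (S(Q) = (-3 + Q)*Q = Q*(-3 + Q))
P(l, W) = 2 + W
w(d) = 2*d*(2 + d*(-3 + d)) (w(d) = (2 + d*(-3 + d))*(d + d) = (2 + d*(-3 + d))*(2*d) = 2*d*(2 + d*(-3 + d)))
1/(3300 + w(-66)) = 1/(3300 + 2*(-66)*(2 - 66*(-3 - 66))) = 1/(3300 + 2*(-66)*(2 - 66*(-69))) = 1/(3300 + 2*(-66)*(2 + 4554)) = 1/(3300 + 2*(-66)*4556) = 1/(3300 - 601392) = 1/(-598092) = -1/598092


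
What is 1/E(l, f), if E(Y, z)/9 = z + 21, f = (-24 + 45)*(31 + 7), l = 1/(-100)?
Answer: 1/7371 ≈ 0.00013567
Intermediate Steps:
l = -1/100 ≈ -0.010000
f = 798 (f = 21*38 = 798)
E(Y, z) = 189 + 9*z (E(Y, z) = 9*(z + 21) = 9*(21 + z) = 189 + 9*z)
1/E(l, f) = 1/(189 + 9*798) = 1/(189 + 7182) = 1/7371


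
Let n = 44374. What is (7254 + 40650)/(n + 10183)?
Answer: 47904/54557 ≈ 0.87805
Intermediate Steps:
(7254 + 40650)/(n + 10183) = (7254 + 40650)/(44374 + 10183) = 47904/54557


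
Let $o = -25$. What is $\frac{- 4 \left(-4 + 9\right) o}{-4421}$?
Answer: $- \frac{500}{4421} \approx -0.1131$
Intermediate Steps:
$\frac{- 4 \left(-4 + 9\right) o}{-4421} = \frac{- 4 \left(-4 + 9\right) \left(-25\right)}{-4421} = \left(-4\right) 5 \left(-25\right) \left(- \frac{1}{4421}\right) = \left(-20\right) \left(-25\right) \left(- \frac{1}{4421}\right) = 500 \left(- \frac{1}{4421}\right) = - \frac{500}{4421}$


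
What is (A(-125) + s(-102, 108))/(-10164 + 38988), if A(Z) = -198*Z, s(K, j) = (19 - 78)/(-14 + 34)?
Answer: 494941/576480 ≈ 0.85856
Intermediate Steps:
s(K, j) = -59/20
(A(-125) + s(-102, 108))/(-10164 + 38988) = (-198*(-125) - 59/20)/(-10164 + 38988) = (24750 - 59/20)/28824 = (494941/20)*(1/28824) = 494941/576480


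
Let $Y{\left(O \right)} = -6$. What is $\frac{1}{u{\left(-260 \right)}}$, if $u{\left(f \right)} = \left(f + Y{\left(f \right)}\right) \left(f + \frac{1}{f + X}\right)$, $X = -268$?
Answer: $\frac{264}{18258373} \approx 1.4459 \cdot 10^{-5}$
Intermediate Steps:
$u{\left(f \right)} = \left(-6 + f\right) \left(f + \frac{1}{-268 + f}\right)$ ($u{\left(f \right)} = \left(f - 6\right) \left(f + \frac{1}{f - 268}\right) = \left(-6 + f\right) \left(f + \frac{1}{-268 + f}\right)$)
$\frac{1}{u{\left(-260 \right)}} = \frac{1}{\frac{1}{-268 - 260} \left(-6 + \left(-260\right)^{3} - 274 \left(-260\right)^{2} + 1609 \left(-260\right)\right)} = \frac{1}{\frac{1}{-528} \left(-6 - 17576000 - 18522400 - 418340\right)} = \frac{1}{\left(- \frac{1}{528}\right) \left(-6 - 17576000 - 18522400 - 418340\right)} = \frac{1}{\left(- \frac{1}{528}\right) \left(-36516746\right)} = \frac{1}{\frac{18258373}{264}} = \frac{264}{18258373}$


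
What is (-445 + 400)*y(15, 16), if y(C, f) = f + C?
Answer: -1395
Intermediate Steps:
y(C, f) = C + f
(-445 + 400)*y(15, 16) = (-445 + 400)*(15 + 16) = -45*31 = -1395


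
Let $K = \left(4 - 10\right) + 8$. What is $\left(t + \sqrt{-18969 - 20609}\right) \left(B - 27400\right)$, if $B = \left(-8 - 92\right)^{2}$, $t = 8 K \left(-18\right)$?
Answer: $5011200 - 17400 i \sqrt{39578} \approx 5.0112 \cdot 10^{6} - 3.4616 \cdot 10^{6} i$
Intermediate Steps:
$K = 2$ ($K = -6 + 8 = 2$)
$t = -288$ ($t = 8 \cdot 2 \left(-18\right) = 16 \left(-18\right) = -288$)
$B = 10000$ ($B = \left(-100\right)^{2} = 10000$)
$\left(t + \sqrt{-18969 - 20609}\right) \left(B - 27400\right) = \left(-288 + \sqrt{-18969 - 20609}\right) \left(10000 - 27400\right) = \left(-288 + \sqrt{-39578}\right) \left(-17400\right) = \left(-288 + i \sqrt{39578}\right) \left(-17400\right) = 5011200 - 17400 i \sqrt{39578}$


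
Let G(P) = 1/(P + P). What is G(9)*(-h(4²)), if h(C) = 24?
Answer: -4/3 ≈ -1.3333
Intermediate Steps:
G(P) = 1/(2*P)
G(9)*(-h(4²)) = ((½)/9)*(-1*24) = ((½)*(⅑))*(-24) = (1/18)*(-24) = -4/3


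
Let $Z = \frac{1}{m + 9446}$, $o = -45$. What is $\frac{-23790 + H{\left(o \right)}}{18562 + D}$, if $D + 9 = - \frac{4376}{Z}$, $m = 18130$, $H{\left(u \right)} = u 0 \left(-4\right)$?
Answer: $\frac{23790}{120654023} \approx 0.00019718$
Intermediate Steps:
$H{\left(u \right)} = 0$ ($H{\left(u \right)} = 0 \left(-4\right) = 0$)
$Z = \frac{1}{27576}$ ($Z = \frac{1}{18130 + 9446} = \frac{1}{27576} \approx 3.6263 \cdot 10^{-5}$)
$D = -120672585$ ($D = -9 - 4376 \frac{1}{\frac{1}{27576}} = -9 - 120672576 = -120672585$)
$\frac{-23790 + H{\left(o \right)}}{18562 + D} = \frac{-23790 + 0}{18562 - 120672585} = - \frac{23790}{-120654023} = \left(-23790\right) \left(- \frac{1}{120654023}\right) = \frac{23790}{120654023}$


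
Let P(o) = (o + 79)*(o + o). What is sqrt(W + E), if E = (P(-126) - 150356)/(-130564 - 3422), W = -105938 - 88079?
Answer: 5*I*sqrt(34830227795745)/66993 ≈ 440.47*I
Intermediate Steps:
W = -194017
P(o) = 2*o*(79 + o) (P(o) = (79 + o)*(2*o) = 2*o*(79 + o))
E = 69256/66993 (E = (2*(-126)*(79 - 126) - 150356)/(-130564 - 3422) = (2*(-126)*(-47) - 150356)/(-133986) = (11844 - 150356)*(-1/133986) = -138512*(-1/133986) = 69256/66993 ≈ 1.0338)
sqrt(W + E) = sqrt(-194017 + 69256/66993) = sqrt(-12997711625/66993) = 5*I*sqrt(34830227795745)/66993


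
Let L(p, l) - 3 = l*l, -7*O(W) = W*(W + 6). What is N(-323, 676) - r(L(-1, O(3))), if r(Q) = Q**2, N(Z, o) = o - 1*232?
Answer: 298668/2401 ≈ 124.39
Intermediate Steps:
N(Z, o) = -232 + o (N(Z, o) = o - 232 = -232 + o)
O(W) = -W*(6 + W)/7 (O(W) = -W*(W + 6)/7 = -W*(6 + W)/7)
L(p, l) = 3 + l**2 (L(p, l) = 3 + l*l = 3 + l**2)
N(-323, 676) - r(L(-1, O(3))) = (-232 + 676) - (3 + (-1/7*3*(6 + 3))**2)**2 = 444 - (3 + (-1/7*3*9)**2)**2 = 444 - (3 + (-27/7)**2)**2 = 444 - (3 + 729/49)**2 = 444 - (876/49)**2 = 444 - 1*767376/2401 = 444 - 767376/2401 = 298668/2401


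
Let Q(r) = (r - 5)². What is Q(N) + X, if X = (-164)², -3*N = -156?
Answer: 29105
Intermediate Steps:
N = 52 (N = -⅓*(-156) = 52)
X = 26896
Q(r) = (-5 + r)²
Q(N) + X = (-5 + 52)² + 26896 = 47² + 26896 = 2209 + 26896 = 29105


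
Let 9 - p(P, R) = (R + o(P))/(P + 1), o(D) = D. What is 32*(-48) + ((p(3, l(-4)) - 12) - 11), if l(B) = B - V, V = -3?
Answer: -3101/2 ≈ -1550.5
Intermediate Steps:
l(B) = 3 + B (l(B) = B - 1*(-3) = B + 3 = 3 + B)
p(P, R) = 9 - (P + R)/(1 + P) (p(P, R) = 9 - (R + P)/(P + 1) = 9 - (P + R)/(1 + P))
32*(-48) + ((p(3, l(-4)) - 12) - 11) = 32*(-48) + (((9 - (3 - 4) + 8*3)/(1 + 3) - 12) - 11) = -1536 + (((9 - 1*(-1) + 24)/4 - 12) - 11) = -1536 + (((9 + 1 + 24)/4 - 12) - 11) = -1536 + (((1/4)*34 - 12) - 11) = -1536 + ((17/2 - 12) - 11) = -1536 + (-7/2 - 11) = -1536 - 29/2 = -3101/2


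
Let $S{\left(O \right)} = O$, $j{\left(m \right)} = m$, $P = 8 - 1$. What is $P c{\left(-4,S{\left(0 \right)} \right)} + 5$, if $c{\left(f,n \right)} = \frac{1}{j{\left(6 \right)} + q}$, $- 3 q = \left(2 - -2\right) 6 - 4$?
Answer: $- \frac{11}{2} \approx -5.5$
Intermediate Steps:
$P = 7$
$q = - \frac{20}{3}$ ($q = - \frac{\left(2 - -2\right) 6 - 4}{3} = - \frac{\left(2 + 2\right) 6 - 4}{3} = - \frac{4 \cdot 6 - 4}{3} = - \frac{24 - 4}{3} = \left(- \frac{1}{3}\right) 20 = - \frac{20}{3} \approx -6.6667$)
$c{\left(f,n \right)} = - \frac{3}{2}$ ($c{\left(f,n \right)} = \frac{1}{6 - \frac{20}{3}} = \frac{1}{- \frac{2}{3}} = - \frac{3}{2}$)
$P c{\left(-4,S{\left(0 \right)} \right)} + 5 = 7 \left(- \frac{3}{2}\right) + 5 = - \frac{21}{2} + 5 = - \frac{11}{2}$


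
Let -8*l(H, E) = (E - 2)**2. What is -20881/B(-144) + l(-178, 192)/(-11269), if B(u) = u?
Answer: 235957789/1622736 ≈ 145.41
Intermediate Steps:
l(H, E) = -(-2 + E)**2/8 (l(H, E) = -(E - 2)**2/8 = -(-2 + E)**2/8)
-20881/B(-144) + l(-178, 192)/(-11269) = -20881/(-144) - (-2 + 192)**2/8/(-11269) = -20881*(-1/144) - 1/8*190**2*(-1/11269) = 20881/144 - 1/8*36100*(-1/11269) = 20881/144 - 9025/2*(-1/11269) = 20881/144 + 9025/22538 = 235957789/1622736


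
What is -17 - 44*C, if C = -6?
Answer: 247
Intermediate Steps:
-17 - 44*C = -17 - 44*(-6) = -17 + 264 = 247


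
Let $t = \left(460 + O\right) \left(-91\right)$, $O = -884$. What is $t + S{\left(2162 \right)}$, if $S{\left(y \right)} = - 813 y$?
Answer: $-1719122$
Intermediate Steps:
$t = 38584$ ($t = \left(460 - 884\right) \left(-91\right) = \left(-424\right) \left(-91\right) = 38584$)
$t + S{\left(2162 \right)} = 38584 - 1757706 = -1719122$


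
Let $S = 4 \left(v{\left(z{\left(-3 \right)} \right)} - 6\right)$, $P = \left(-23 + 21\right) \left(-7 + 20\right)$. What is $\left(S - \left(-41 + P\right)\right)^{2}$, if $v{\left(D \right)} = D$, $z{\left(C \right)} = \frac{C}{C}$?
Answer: $2209$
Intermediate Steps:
$z{\left(C \right)} = 1$
$P = -26$ ($P = \left(-2\right) 13 = -26$)
$S = -20$ ($S = 4 \left(1 - 6\right) = 4 \left(-5\right) = -20$)
$\left(S - \left(-41 + P\right)\right)^{2} = \left(-20 + \left(41 - -26\right)\right)^{2} = \left(-20 + \left(41 + 26\right)\right)^{2} = \left(-20 + 67\right)^{2} = 47^{2} = 2209$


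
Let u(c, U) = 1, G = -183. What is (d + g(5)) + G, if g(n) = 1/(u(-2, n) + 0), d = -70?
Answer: -252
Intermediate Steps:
g(n) = 1 (g(n) = 1/(1 + 0) = 1/1 = 1)
(d + g(5)) + G = (-70 + 1) - 183 = -69 - 183 = -252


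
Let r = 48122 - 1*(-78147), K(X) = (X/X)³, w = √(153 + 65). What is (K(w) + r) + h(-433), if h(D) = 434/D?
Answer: 54674476/433 ≈ 1.2627e+5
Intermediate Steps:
w = √218 ≈ 14.765
K(X) = 1 (K(X) = 1³ = 1)
r = 126269 (r = 48122 + 78147 = 126269)
(K(w) + r) + h(-433) = (1 + 126269) + 434/(-433) = 126270 + 434*(-1/433) = 126270 - 434/433 = 54674476/433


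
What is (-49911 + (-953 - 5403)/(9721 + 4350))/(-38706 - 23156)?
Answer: 702304037/870460202 ≈ 0.80682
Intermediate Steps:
(-49911 + (-953 - 5403)/(9721 + 4350))/(-38706 - 23156) = (-49911 - 6356/14071)/(-61862) = (-49911 - 6356*1/14071)*(-1/61862) = (-49911 - 6356/14071)*(-1/61862) = -702304037/14071*(-1/61862) = 702304037/870460202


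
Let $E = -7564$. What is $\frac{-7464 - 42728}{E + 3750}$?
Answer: $\frac{25096}{1907} \approx 13.16$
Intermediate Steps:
$\frac{-7464 - 42728}{E + 3750} = \frac{-7464 - 42728}{-7564 + 3750} = - \frac{50192}{-3814} = \left(-50192\right) \left(- \frac{1}{3814}\right) = \frac{25096}{1907}$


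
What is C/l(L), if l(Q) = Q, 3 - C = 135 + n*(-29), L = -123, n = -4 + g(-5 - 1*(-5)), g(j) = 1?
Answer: 73/41 ≈ 1.7805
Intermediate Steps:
n = -3 (n = -4 + 1 = -3)
C = -219 (C = 3 - (135 - 3*(-29)) = 3 - (135 + 87) = 3 - 1*222 = 3 - 222 = -219)
C/l(L) = -219/(-123) = -219*(-1/123) = 73/41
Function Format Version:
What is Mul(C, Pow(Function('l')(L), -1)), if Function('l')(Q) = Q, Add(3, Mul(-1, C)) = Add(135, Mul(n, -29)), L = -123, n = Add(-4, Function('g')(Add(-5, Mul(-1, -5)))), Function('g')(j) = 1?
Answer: Rational(73, 41) ≈ 1.7805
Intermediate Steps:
n = -3 (n = Add(-4, 1) = -3)
C = -219 (C = Add(3, Mul(-1, Add(135, Mul(-3, -29)))) = Add(3, Mul(-1, Add(135, 87))) = Add(3, Mul(-1, 222)) = Add(3, -222) = -219)
Mul(C, Pow(Function('l')(L), -1)) = Mul(-219, Pow(-123, -1)) = Mul(-219, Rational(-1, 123)) = Rational(73, 41)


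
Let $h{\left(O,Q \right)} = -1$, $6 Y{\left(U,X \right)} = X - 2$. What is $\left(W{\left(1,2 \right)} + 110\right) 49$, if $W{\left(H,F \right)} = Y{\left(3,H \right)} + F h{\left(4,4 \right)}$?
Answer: $\frac{31703}{6} \approx 5283.8$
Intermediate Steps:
$Y{\left(U,X \right)} = - \frac{1}{3} + \frac{X}{6}$ ($Y{\left(U,X \right)} = \frac{X - 2}{6} = \frac{-2 + X}{6} = - \frac{1}{3} + \frac{X}{6}$)
$W{\left(H,F \right)} = - \frac{1}{3} - F + \frac{H}{6}$ ($W{\left(H,F \right)} = \left(- \frac{1}{3} + \frac{H}{6}\right) + F \left(-1\right) = \left(- \frac{1}{3} + \frac{H}{6}\right) - F = - \frac{1}{3} - F + \frac{H}{6}$)
$\left(W{\left(1,2 \right)} + 110\right) 49 = \left(\left(- \frac{1}{3} - 2 + \frac{1}{6} \cdot 1\right) + 110\right) 49 = \left(\left(- \frac{1}{3} - 2 + \frac{1}{6}\right) + 110\right) 49 = \left(- \frac{13}{6} + 110\right) 49 = \frac{647}{6} \cdot 49 = \frac{31703}{6}$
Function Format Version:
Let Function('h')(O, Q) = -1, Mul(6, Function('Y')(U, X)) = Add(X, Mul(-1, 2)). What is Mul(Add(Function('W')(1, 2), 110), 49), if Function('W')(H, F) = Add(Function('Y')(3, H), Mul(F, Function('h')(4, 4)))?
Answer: Rational(31703, 6) ≈ 5283.8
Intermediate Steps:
Function('Y')(U, X) = Add(Rational(-1, 3), Mul(Rational(1, 6), X)) (Function('Y')(U, X) = Mul(Rational(1, 6), Add(X, Mul(-1, 2))) = Mul(Rational(1, 6), Add(X, -2)) = Mul(Rational(1, 6), Add(-2, X)) = Add(Rational(-1, 3), Mul(Rational(1, 6), X)))
Function('W')(H, F) = Add(Rational(-1, 3), Mul(-1, F), Mul(Rational(1, 6), H)) (Function('W')(H, F) = Add(Add(Rational(-1, 3), Mul(Rational(1, 6), H)), Mul(F, -1)) = Add(Add(Rational(-1, 3), Mul(Rational(1, 6), H)), Mul(-1, F)) = Add(Rational(-1, 3), Mul(-1, F), Mul(Rational(1, 6), H)))
Mul(Add(Function('W')(1, 2), 110), 49) = Mul(Add(Add(Rational(-1, 3), Mul(-1, 2), Mul(Rational(1, 6), 1)), 110), 49) = Mul(Add(Add(Rational(-1, 3), -2, Rational(1, 6)), 110), 49) = Mul(Add(Rational(-13, 6), 110), 49) = Mul(Rational(647, 6), 49) = Rational(31703, 6)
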